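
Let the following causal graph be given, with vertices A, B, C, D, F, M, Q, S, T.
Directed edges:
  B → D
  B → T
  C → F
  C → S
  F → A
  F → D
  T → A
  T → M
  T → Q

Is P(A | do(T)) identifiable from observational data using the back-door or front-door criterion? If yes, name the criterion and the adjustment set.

desc(T)\{T}={A,M,Q}; candidates ⊆ {B,C,D,F,S}.
∅: T⊥A given ∅ in G with T→· removed — back-door holds.
P(A|do(T)) = P(A|T) — no adjustment needed.

P(A|do(T)): backdoor, adjust for ∅.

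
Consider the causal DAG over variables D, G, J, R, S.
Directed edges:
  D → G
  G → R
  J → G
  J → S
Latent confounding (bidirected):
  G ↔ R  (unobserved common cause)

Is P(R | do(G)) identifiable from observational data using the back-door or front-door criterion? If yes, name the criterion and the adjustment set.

desc(G)\{G}={R}; candidates ⊆ {D,J,S}.
G↔R: latent back-door arc(s) into G.
size 0: {}; under {} G still reaches {D,J,R,S} ∋ R.
size 1: {D}, {J}, {S}; under {D} G still reaches {J,R,S} ∋ R.
size 2: {D,J}, {D,S}, {J,S}; under {D,J} G still reaches {R} ∋ R.
G↔R cannot be blocked by any observed set — no back-door set.
No mediator lies on a directed G→…→R path.
Neither criterion identifies P(R|do(G)) in this graph.

P(R|do(G)): not identifiable (no BD/FD set).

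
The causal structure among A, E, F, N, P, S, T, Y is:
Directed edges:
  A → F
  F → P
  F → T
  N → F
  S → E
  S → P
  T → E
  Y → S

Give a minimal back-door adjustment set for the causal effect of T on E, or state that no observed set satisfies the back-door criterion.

T→E: minimal back-door set ∅.

desc(T)\{T}={E}; candidates ⊆ {A,F,N,P,S,Y}.
∅: T⊥E given ∅ in G with T→· removed — back-door holds.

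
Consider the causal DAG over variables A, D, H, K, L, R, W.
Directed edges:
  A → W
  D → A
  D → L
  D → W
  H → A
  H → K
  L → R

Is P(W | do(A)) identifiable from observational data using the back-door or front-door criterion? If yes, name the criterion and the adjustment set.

desc(A)\{A}={W}; candidates ⊆ {D,H,K,L,R}.
size 0: {}; under {} A still reaches {D,H,K,L,R,W} ∋ W.
{D}: A⊥W given {D} in G with A→· removed — back-door holds.
P(W|do(A)) = Σ_{D} P(W|A,D)·P(D).

P(W|do(A)): backdoor, adjust for {D}.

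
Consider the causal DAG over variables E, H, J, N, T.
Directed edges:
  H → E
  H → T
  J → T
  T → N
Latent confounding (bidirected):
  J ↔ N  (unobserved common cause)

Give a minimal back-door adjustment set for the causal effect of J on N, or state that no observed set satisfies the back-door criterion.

desc(J)\{J}={N,T}; candidates ⊆ {E,H}.
J↔N: latent back-door arc(s) into J.
size 0: {}; under {} J still reaches {N} ∋ N.
size 1: {E}, {H}; under {E} J still reaches {N} ∋ N.
size 2: {E,H}; under {E,H} J still reaches {N} ∋ N.
J↔N cannot be blocked by any observed set — no back-door set.

J→N: no observed back-door set.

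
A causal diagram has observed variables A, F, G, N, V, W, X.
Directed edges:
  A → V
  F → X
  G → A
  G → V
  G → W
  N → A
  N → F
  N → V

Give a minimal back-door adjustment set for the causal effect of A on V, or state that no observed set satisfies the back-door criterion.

desc(A)\{A}={V}; candidates ⊆ {F,G,N,W,X}.
size 0: {}; under {} A still reaches {F,G,N,V,W,X} ∋ V.
size 1: {F}, {G}, {N} …(+2); under {F} A still reaches {G,N,V,W} ∋ V.
{G,N}: A⊥V given {G,N} in G with A→· removed — back-door holds.

A→V: minimal back-door set {G, N}.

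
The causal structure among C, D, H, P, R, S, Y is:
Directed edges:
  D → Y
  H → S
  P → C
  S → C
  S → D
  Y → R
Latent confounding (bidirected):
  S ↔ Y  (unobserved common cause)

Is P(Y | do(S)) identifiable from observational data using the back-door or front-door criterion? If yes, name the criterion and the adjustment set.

P(Y|do(S)): frontdoor, adjust for {D}.

desc(S)\{S}={C,D,R,Y}; candidates ⊆ {H,P}.
S↔Y: latent back-door arc(s) into S.
size 0: {}; under {} S still reaches {H,R,Y} ∋ Y.
size 1: {H}, {P}; under {H} S still reaches {R,Y} ∋ Y.
size 2: {H,P}; under {H,P} S still reaches {R,Y} ∋ Y.
S↔Y cannot be blocked by any observed set — no back-door set.
{D}: (i) intercepts every directed S→Y path; (ii) no back-door S→{D}; (iii) {S} blocks every back-door {D}→Y. Front-door holds.
P(Y|do(S)) = Σ_{D} P(D|S) Σ_{S'} P(Y|D,S')P(S').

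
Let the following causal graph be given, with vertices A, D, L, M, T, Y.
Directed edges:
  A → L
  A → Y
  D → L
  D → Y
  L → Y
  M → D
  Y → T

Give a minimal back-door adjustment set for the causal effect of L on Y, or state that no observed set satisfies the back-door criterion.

L→Y: minimal back-door set {A, D}.

desc(L)\{L}={T,Y}; candidates ⊆ {A,D,M}.
size 0: {}; under {} L still reaches {A,D,M,T,Y} ∋ Y.
size 1: {A}, {D}, {M}; under {A} L still reaches {D,M,T,Y} ∋ Y.
{A,D}: L⊥Y given {A,D} in G with L→· removed — back-door holds.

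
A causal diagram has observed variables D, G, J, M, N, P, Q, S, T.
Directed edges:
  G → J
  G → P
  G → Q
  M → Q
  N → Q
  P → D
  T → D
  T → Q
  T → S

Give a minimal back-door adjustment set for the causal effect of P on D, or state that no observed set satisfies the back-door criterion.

desc(P)\{P}={D}; candidates ⊆ {G,J,M,N,Q,S,T}.
∅: P⊥D given ∅ in G with P→· removed — back-door holds.

P→D: minimal back-door set ∅.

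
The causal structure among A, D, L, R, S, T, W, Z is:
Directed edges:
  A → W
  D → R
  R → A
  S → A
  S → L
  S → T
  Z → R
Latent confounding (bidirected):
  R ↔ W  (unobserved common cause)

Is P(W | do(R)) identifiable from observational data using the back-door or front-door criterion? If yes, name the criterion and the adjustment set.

P(W|do(R)): frontdoor, adjust for {A}.

desc(R)\{R}={A,W}; candidates ⊆ {D,L,S,T,Z}.
R↔W: latent back-door arc(s) into R.
size 0: {}; under {} R still reaches {D,W,Z} ∋ W.
size 1: {D}, {L}, {S} …(+2); under {D} R still reaches {W,Z} ∋ W.
size 2: {D,L}, {D,S}, {D,T} …(+7); under {D,L} R still reaches {W,Z} ∋ W.
R↔W cannot be blocked by any observed set — no back-door set.
{A}: (i) intercepts every directed R→W path; (ii) no back-door R→{A}; (iii) {R} blocks every back-door {A}→W. Front-door holds.
P(W|do(R)) = Σ_{A} P(A|R) Σ_{R'} P(W|A,R')P(R').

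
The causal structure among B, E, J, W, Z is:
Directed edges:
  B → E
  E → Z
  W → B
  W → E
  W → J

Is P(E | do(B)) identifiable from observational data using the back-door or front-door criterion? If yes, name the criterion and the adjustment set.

desc(B)\{B}={E,Z}; candidates ⊆ {J,W}.
size 0: {}; under {} B still reaches {E,J,W,Z} ∋ E.
{W}: B⊥E given {W} in G with B→· removed — back-door holds.
P(E|do(B)) = Σ_{W} P(E|B,W)·P(W).

P(E|do(B)): backdoor, adjust for {W}.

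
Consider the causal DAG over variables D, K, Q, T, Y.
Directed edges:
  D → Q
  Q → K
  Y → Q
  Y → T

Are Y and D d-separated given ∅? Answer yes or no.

Bayes-Ball from Y | ∅ reaches {K,Q,T}.
D ∉ reach(Y|∅) ⇒ Y ⊥ D | ∅.

Yes — Y ⊥ D | ∅.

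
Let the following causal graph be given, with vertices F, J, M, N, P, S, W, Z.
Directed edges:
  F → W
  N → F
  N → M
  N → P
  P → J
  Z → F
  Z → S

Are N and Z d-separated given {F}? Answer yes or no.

Bayes-Ball from N | {F} reaches {J,M,P,S,Z}.
Z ∈ reach(N|{F}) ⇒ N ⊥̸ Z | {F}.

No — N and Z are d-connected given {F}.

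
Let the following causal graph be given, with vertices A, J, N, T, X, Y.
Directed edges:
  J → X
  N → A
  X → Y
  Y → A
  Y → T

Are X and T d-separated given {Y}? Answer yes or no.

Bayes-Ball from X | {Y} reaches {J}.
T ∉ reach(X|{Y}) ⇒ X ⊥ T | {Y}.

Yes — X ⊥ T | {Y}.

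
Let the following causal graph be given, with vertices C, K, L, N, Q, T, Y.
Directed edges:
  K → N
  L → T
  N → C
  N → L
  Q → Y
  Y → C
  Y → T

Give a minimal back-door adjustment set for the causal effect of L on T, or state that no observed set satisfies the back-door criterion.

desc(L)\{L}={T}; candidates ⊆ {C,K,N,Q,Y}.
∅: L⊥T given ∅ in G with L→· removed — back-door holds.

L→T: minimal back-door set ∅.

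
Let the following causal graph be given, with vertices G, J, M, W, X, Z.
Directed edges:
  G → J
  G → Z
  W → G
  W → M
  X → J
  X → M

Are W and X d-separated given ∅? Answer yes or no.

Yes — W ⊥ X | ∅.

Bayes-Ball from W | ∅ reaches {G,J,M,Z}.
X ∉ reach(W|∅) ⇒ W ⊥ X | ∅.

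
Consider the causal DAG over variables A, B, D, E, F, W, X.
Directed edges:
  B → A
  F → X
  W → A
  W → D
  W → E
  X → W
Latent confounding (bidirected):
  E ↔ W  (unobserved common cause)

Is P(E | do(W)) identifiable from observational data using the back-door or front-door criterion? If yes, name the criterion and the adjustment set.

P(E|do(W)): not identifiable (no BD/FD set).

desc(W)\{W}={A,D,E}; candidates ⊆ {B,F,X}.
W↔E: latent back-door arc(s) into W.
size 0: {}; under {} W still reaches {E,F,X} ∋ E.
size 1: {B}, {F}, {X}; under {B} W still reaches {E,F,X} ∋ E.
size 2: {B,F}, {B,X}, {F,X}; under {B,F} W still reaches {E,X} ∋ E.
W↔E cannot be blocked by any observed set — no back-door set.
No mediator lies on a directed W→…→E path.
Neither criterion identifies P(E|do(W)) in this graph.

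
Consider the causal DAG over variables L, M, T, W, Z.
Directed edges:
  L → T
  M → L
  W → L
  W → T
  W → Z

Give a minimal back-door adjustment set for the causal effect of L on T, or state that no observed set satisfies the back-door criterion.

desc(L)\{L}={T}; candidates ⊆ {M,W,Z}.
size 0: {}; under {} L still reaches {M,T,W,Z} ∋ T.
{W}: L⊥T given {W} in G with L→· removed — back-door holds.

L→T: minimal back-door set {W}.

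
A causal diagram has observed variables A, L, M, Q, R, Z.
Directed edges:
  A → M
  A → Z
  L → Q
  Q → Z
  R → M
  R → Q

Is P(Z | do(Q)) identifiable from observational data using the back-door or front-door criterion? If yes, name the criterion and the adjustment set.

P(Z|do(Q)): backdoor, adjust for ∅.

desc(Q)\{Q}={Z}; candidates ⊆ {A,L,M,R}.
∅: Q⊥Z given ∅ in G with Q→· removed — back-door holds.
P(Z|do(Q)) = P(Z|Q) — no adjustment needed.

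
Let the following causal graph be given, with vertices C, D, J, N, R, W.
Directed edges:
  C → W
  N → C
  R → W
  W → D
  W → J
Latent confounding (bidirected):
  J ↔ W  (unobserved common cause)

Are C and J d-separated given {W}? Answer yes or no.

Bayes-Ball from C | {W} reaches {J,N,R}.
J ∈ reach(C|{W}) ⇒ C ⊥̸ J | {W}.

No — C and J are d-connected given {W}.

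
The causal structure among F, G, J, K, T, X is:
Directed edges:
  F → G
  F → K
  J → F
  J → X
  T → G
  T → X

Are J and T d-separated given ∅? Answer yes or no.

Bayes-Ball from J | ∅ reaches {F,G,K,X}.
T ∉ reach(J|∅) ⇒ J ⊥ T | ∅.

Yes — J ⊥ T | ∅.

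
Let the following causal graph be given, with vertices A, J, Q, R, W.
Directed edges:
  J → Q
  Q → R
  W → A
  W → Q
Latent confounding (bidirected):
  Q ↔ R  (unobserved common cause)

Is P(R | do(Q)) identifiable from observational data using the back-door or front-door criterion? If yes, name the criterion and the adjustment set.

desc(Q)\{Q}={R}; candidates ⊆ {A,J,W}.
Q↔R: latent back-door arc(s) into Q.
size 0: {}; under {} Q still reaches {A,J,R,W} ∋ R.
size 1: {A}, {J}, {W}; under {A} Q still reaches {J,R,W} ∋ R.
size 2: {A,J}, {A,W}, {J,W}; under {A,J} Q still reaches {R,W} ∋ R.
Q↔R cannot be blocked by any observed set — no back-door set.
No mediator lies on a directed Q→…→R path.
Neither criterion identifies P(R|do(Q)) in this graph.

P(R|do(Q)): not identifiable (no BD/FD set).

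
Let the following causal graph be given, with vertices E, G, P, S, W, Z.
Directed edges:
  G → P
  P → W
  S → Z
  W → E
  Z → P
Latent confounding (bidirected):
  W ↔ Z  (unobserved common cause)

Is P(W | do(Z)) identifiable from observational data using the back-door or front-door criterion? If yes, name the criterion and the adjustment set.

desc(Z)\{Z}={E,P,W}; candidates ⊆ {G,S}.
Z↔W: latent back-door arc(s) into Z.
size 0: {}; under {} Z still reaches {E,S,W} ∋ W.
size 1: {G}, {S}; under {G} Z still reaches {E,S,W} ∋ W.
size 2: {G,S}; under {G,S} Z still reaches {E,W} ∋ W.
Z↔W cannot be blocked by any observed set — no back-door set.
{P}: (i) intercepts every directed Z→W path; (ii) no back-door Z→{P}; (iii) {Z} blocks every back-door {P}→W. Front-door holds.
P(W|do(Z)) = Σ_{P} P(P|Z) Σ_{Z'} P(W|P,Z')P(Z').

P(W|do(Z)): frontdoor, adjust for {P}.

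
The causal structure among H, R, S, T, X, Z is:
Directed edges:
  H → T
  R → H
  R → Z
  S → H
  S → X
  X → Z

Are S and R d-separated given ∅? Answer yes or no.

Bayes-Ball from S | ∅ reaches {H,T,X,Z}.
R ∉ reach(S|∅) ⇒ S ⊥ R | ∅.

Yes — S ⊥ R | ∅.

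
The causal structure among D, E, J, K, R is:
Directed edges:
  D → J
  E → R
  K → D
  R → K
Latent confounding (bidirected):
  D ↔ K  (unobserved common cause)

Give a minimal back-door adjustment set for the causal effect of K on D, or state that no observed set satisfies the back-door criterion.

K→D: no observed back-door set.

desc(K)\{K}={D,J}; candidates ⊆ {E,R}.
K↔D: latent back-door arc(s) into K.
size 0: {}; under {} K still reaches {D,E,J,R} ∋ D.
size 1: {E}, {R}; under {E} K still reaches {D,J,R} ∋ D.
size 2: {E,R}; under {E,R} K still reaches {D,J} ∋ D.
K↔D cannot be blocked by any observed set — no back-door set.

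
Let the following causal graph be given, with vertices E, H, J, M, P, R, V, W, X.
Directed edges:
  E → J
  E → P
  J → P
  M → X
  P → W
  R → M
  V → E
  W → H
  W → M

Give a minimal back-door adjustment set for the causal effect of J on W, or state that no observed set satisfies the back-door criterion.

J→W: minimal back-door set {E}.

desc(J)\{J}={H,M,P,W,X}; candidates ⊆ {E,R,V}.
size 0: {}; under {} J still reaches {E,H,M,P,V,W,X} ∋ W.
{E}: J⊥W given {E} in G with J→· removed — back-door holds.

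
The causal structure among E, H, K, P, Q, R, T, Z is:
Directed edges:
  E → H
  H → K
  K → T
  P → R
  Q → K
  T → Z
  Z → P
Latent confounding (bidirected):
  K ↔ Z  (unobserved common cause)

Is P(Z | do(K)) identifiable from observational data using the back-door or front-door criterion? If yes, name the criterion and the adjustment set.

P(Z|do(K)): frontdoor, adjust for {T}.

desc(K)\{K}={P,R,T,Z}; candidates ⊆ {E,H,Q}.
K↔Z: latent back-door arc(s) into K.
size 0: {}; under {} K still reaches {E,H,P,Q,R,Z} ∋ Z.
size 1: {E}, {H}, {Q}; under {E} K still reaches {H,P,Q,R,Z} ∋ Z.
size 2: {E,H}, {E,Q}, {H,Q}; under {E,H} K still reaches {P,Q,R,Z} ∋ Z.
K↔Z cannot be blocked by any observed set — no back-door set.
{T}: (i) intercepts every directed K→Z path; (ii) no back-door K→{T}; (iii) {K} blocks every back-door {T}→Z. Front-door holds.
P(Z|do(K)) = Σ_{T} P(T|K) Σ_{K'} P(Z|T,K')P(K').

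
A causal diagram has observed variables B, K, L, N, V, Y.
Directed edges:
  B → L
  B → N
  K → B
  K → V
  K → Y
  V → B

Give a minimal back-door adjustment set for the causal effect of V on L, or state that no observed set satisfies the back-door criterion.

V→L: minimal back-door set {K}.

desc(V)\{V}={B,L,N}; candidates ⊆ {K,Y}.
size 0: {}; under {} V still reaches {B,K,L,N,Y} ∋ L.
{K}: V⊥L given {K} in G with V→· removed — back-door holds.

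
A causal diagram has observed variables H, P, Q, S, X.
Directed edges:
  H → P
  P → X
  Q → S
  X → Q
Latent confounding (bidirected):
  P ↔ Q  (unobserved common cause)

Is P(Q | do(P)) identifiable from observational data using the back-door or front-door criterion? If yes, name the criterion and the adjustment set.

P(Q|do(P)): frontdoor, adjust for {X}.

desc(P)\{P}={Q,S,X}; candidates ⊆ {H}.
P↔Q: latent back-door arc(s) into P.
size 0: {}; under {} P still reaches {H,Q,S} ∋ Q.
size 1: {H}; under {H} P still reaches {Q,S} ∋ Q.
P↔Q cannot be blocked by any observed set — no back-door set.
{X}: (i) intercepts every directed P→Q path; (ii) no back-door P→{X}; (iii) {P} blocks every back-door {X}→Q. Front-door holds.
P(Q|do(P)) = Σ_{X} P(X|P) Σ_{P'} P(Q|X,P')P(P').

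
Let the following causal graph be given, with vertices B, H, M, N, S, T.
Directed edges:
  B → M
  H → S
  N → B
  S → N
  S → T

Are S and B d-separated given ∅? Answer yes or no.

Bayes-Ball from S | ∅ reaches {B,H,M,N,T}.
B ∈ reach(S|∅) ⇒ S ⊥̸ B | ∅.

No — S and B are d-connected given ∅.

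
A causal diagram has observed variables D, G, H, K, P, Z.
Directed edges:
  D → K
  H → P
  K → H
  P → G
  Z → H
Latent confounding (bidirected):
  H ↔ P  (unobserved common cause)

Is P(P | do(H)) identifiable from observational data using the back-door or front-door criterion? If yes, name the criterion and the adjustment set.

P(P|do(H)): not identifiable (no BD/FD set).

desc(H)\{H}={G,P}; candidates ⊆ {D,K,Z}.
H↔P: latent back-door arc(s) into H.
size 0: {}; under {} H still reaches {D,G,K,P,Z} ∋ P.
size 1: {D}, {K}, {Z}; under {D} H still reaches {G,K,P,Z} ∋ P.
size 2: {D,K}, {D,Z}, {K,Z}; under {D,K} H still reaches {G,P,Z} ∋ P.
H↔P cannot be blocked by any observed set — no back-door set.
No mediator lies on a directed H→…→P path.
Neither criterion identifies P(P|do(H)) in this graph.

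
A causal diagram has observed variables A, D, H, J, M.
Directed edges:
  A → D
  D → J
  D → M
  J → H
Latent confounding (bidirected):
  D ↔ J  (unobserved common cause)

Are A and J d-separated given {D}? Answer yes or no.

No — A and J are d-connected given {D}.

Bayes-Ball from A | {D} reaches {H,J}.
J ∈ reach(A|{D}) ⇒ A ⊥̸ J | {D}.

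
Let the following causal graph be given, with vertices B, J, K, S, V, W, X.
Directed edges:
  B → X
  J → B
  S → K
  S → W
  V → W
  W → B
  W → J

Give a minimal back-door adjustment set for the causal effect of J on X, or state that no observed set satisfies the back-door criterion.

J→X: minimal back-door set {W}.

desc(J)\{J}={B,X}; candidates ⊆ {K,S,V,W}.
size 0: {}; under {} J still reaches {B,K,S,V,W,X} ∋ X.
{W}: J⊥X given {W} in G with J→· removed — back-door holds.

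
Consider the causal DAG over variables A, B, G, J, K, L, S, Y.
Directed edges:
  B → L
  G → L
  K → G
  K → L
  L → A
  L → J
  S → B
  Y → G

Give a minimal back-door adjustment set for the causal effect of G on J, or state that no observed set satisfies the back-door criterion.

G→J: minimal back-door set {K}.

desc(G)\{G}={A,J,L}; candidates ⊆ {B,K,S,Y}.
size 0: {}; under {} G still reaches {A,J,K,L,Y} ∋ J.
{K}: G⊥J given {K} in G with G→· removed — back-door holds.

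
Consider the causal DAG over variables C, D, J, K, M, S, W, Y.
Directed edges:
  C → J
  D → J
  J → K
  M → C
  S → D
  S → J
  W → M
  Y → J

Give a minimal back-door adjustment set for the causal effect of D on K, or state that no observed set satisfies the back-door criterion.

D→K: minimal back-door set {S}.

desc(D)\{D}={J,K}; candidates ⊆ {C,M,S,W,Y}.
size 0: {}; under {} D still reaches {J,K,S} ∋ K.
{S}: D⊥K given {S} in G with D→· removed — back-door holds.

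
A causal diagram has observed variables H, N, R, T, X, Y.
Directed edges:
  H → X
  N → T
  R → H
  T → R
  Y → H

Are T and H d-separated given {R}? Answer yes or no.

Bayes-Ball from T | {R} reaches {N}.
H ∉ reach(T|{R}) ⇒ T ⊥ H | {R}.

Yes — T ⊥ H | {R}.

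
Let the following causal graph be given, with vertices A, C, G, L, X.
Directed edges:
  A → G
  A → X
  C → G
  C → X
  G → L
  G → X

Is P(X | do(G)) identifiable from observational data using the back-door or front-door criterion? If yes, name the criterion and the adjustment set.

P(X|do(G)): backdoor, adjust for {A, C}.

desc(G)\{G}={L,X}; candidates ⊆ {A,C}.
size 0: {}; under {} G still reaches {A,C,X} ∋ X.
size 1: {A}, {C}; under {A} G still reaches {C,X} ∋ X.
{A,C}: G⊥X given {A,C} in G with G→· removed — back-door holds.
P(X|do(G)) = Σ_{A,C} P(X|G,A,C)·P(A,C).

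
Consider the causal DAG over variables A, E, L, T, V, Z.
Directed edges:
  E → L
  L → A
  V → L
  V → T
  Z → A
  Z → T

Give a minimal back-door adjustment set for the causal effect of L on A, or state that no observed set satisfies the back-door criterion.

desc(L)\{L}={A}; candidates ⊆ {E,T,V,Z}.
∅: L⊥A given ∅ in G with L→· removed — back-door holds.

L→A: minimal back-door set ∅.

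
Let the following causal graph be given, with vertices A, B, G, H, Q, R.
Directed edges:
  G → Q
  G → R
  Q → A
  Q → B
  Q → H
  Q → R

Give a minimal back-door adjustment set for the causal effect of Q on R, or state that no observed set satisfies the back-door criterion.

desc(Q)\{Q}={A,B,H,R}; candidates ⊆ {G}.
size 0: {}; under {} Q still reaches {G,R} ∋ R.
{G}: Q⊥R given {G} in G with Q→· removed — back-door holds.

Q→R: minimal back-door set {G}.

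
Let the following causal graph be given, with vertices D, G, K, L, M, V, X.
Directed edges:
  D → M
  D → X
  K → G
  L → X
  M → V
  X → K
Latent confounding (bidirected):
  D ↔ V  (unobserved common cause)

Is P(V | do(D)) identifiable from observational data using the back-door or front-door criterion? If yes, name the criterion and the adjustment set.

desc(D)\{D}={G,K,M,V,X}; candidates ⊆ {L}.
D↔V: latent back-door arc(s) into D.
size 0: {}; under {} D still reaches {V} ∋ V.
size 1: {L}; under {L} D still reaches {V} ∋ V.
D↔V cannot be blocked by any observed set — no back-door set.
{M}: (i) intercepts every directed D→V path; (ii) no back-door D→{M}; (iii) {D} blocks every back-door {M}→V. Front-door holds.
P(V|do(D)) = Σ_{M} P(M|D) Σ_{D'} P(V|M,D')P(D').

P(V|do(D)): frontdoor, adjust for {M}.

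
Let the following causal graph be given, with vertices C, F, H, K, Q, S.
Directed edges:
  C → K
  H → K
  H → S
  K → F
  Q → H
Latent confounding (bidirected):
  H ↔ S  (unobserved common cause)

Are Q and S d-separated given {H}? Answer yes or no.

Bayes-Ball from Q | {H} reaches {S}.
S ∈ reach(Q|{H}) ⇒ Q ⊥̸ S | {H}.

No — Q and S are d-connected given {H}.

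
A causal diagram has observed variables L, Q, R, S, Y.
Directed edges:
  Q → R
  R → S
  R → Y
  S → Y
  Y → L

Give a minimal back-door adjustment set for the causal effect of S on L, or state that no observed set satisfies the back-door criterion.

desc(S)\{S}={L,Y}; candidates ⊆ {Q,R}.
size 0: {}; under {} S still reaches {L,Q,R,Y} ∋ L.
{R}: S⊥L given {R} in G with S→· removed — back-door holds.

S→L: minimal back-door set {R}.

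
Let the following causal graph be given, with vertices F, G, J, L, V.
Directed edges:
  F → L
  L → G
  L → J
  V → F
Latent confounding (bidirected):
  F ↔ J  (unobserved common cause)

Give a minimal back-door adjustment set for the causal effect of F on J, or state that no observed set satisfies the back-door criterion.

desc(F)\{F}={G,J,L}; candidates ⊆ {V}.
F↔J: latent back-door arc(s) into F.
size 0: {}; under {} F still reaches {J,V} ∋ J.
size 1: {V}; under {V} F still reaches {J} ∋ J.
F↔J cannot be blocked by any observed set — no back-door set.

F→J: no observed back-door set.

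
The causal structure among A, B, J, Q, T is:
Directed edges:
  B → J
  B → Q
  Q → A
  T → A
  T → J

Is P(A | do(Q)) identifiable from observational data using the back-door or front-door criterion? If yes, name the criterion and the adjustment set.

desc(Q)\{Q}={A}; candidates ⊆ {B,J,T}.
∅: Q⊥A given ∅ in G with Q→· removed — back-door holds.
P(A|do(Q)) = P(A|Q) — no adjustment needed.

P(A|do(Q)): backdoor, adjust for ∅.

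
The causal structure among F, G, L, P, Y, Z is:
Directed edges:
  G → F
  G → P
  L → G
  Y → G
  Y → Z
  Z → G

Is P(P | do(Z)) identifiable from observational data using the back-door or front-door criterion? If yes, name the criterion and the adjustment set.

P(P|do(Z)): backdoor, adjust for {Y}.

desc(Z)\{Z}={F,G,P}; candidates ⊆ {L,Y}.
size 0: {}; under {} Z still reaches {F,G,P,Y} ∋ P.
{Y}: Z⊥P given {Y} in G with Z→· removed — back-door holds.
P(P|do(Z)) = Σ_{Y} P(P|Z,Y)·P(Y).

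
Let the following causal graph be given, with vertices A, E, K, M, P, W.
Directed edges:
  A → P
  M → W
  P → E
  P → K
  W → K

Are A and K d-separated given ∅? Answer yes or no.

No — A and K are d-connected given ∅.

Bayes-Ball from A | ∅ reaches {E,K,P}.
K ∈ reach(A|∅) ⇒ A ⊥̸ K | ∅.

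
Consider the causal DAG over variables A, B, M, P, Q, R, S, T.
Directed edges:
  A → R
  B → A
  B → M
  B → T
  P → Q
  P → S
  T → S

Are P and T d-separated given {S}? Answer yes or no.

Bayes-Ball from P | {S} reaches {A,B,M,Q,R,T}.
T ∈ reach(P|{S}) ⇒ P ⊥̸ T | {S}.

No — P and T are d-connected given {S}.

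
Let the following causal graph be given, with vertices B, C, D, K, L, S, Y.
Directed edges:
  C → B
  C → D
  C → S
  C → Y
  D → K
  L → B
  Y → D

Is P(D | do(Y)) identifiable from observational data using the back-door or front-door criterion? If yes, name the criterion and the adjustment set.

desc(Y)\{Y}={D,K}; candidates ⊆ {B,C,L,S}.
size 0: {}; under {} Y still reaches {B,C,D,K,S} ∋ D.
{C}: Y⊥D given {C} in G with Y→· removed — back-door holds.
P(D|do(Y)) = Σ_{C} P(D|Y,C)·P(C).

P(D|do(Y)): backdoor, adjust for {C}.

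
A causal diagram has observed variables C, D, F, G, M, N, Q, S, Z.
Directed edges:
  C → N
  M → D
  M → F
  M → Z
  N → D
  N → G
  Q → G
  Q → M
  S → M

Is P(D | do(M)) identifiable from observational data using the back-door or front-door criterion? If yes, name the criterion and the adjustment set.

desc(M)\{M}={D,F,Z}; candidates ⊆ {C,G,N,Q,S}.
∅: M⊥D given ∅ in G with M→· removed — back-door holds.
P(D|do(M)) = P(D|M) — no adjustment needed.

P(D|do(M)): backdoor, adjust for ∅.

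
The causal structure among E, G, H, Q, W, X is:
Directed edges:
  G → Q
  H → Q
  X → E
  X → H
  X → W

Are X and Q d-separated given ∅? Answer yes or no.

No — X and Q are d-connected given ∅.

Bayes-Ball from X | ∅ reaches {E,H,Q,W}.
Q ∈ reach(X|∅) ⇒ X ⊥̸ Q | ∅.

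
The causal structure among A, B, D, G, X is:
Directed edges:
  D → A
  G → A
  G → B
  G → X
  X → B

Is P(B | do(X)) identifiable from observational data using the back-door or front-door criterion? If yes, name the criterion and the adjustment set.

desc(X)\{X}={B}; candidates ⊆ {A,D,G}.
size 0: {}; under {} X still reaches {A,B,G} ∋ B.
{G}: X⊥B given {G} in G with X→· removed — back-door holds.
P(B|do(X)) = Σ_{G} P(B|X,G)·P(G).

P(B|do(X)): backdoor, adjust for {G}.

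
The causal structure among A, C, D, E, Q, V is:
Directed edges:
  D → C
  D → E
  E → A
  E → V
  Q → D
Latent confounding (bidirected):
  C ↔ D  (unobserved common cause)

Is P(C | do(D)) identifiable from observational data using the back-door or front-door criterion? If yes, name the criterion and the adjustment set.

P(C|do(D)): not identifiable (no BD/FD set).

desc(D)\{D}={A,C,E,V}; candidates ⊆ {Q}.
D↔C: latent back-door arc(s) into D.
size 0: {}; under {} D still reaches {C,Q} ∋ C.
size 1: {Q}; under {Q} D still reaches {C} ∋ C.
D↔C cannot be blocked by any observed set — no back-door set.
No mediator lies on a directed D→…→C path.
Neither criterion identifies P(C|do(D)) in this graph.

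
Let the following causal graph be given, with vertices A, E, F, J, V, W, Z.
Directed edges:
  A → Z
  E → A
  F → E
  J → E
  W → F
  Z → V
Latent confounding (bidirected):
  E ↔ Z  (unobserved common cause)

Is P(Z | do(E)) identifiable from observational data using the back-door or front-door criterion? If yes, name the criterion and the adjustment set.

desc(E)\{E}={A,V,Z}; candidates ⊆ {F,J,W}.
E↔Z: latent back-door arc(s) into E.
size 0: {}; under {} E still reaches {F,J,V,W,Z} ∋ Z.
size 1: {F}, {J}, {W}; under {F} E still reaches {J,V,Z} ∋ Z.
size 2: {F,J}, {F,W}, {J,W}; under {F,J} E still reaches {V,Z} ∋ Z.
E↔Z cannot be blocked by any observed set — no back-door set.
{A}: (i) intercepts every directed E→Z path; (ii) no back-door E→{A}; (iii) {E} blocks every back-door {A}→Z. Front-door holds.
P(Z|do(E)) = Σ_{A} P(A|E) Σ_{E'} P(Z|A,E')P(E').

P(Z|do(E)): frontdoor, adjust for {A}.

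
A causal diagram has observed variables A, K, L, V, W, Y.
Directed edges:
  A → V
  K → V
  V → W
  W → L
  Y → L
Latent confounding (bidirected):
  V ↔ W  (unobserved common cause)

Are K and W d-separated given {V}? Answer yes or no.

Bayes-Ball from K | {V} reaches {A,L,W}.
W ∈ reach(K|{V}) ⇒ K ⊥̸ W | {V}.

No — K and W are d-connected given {V}.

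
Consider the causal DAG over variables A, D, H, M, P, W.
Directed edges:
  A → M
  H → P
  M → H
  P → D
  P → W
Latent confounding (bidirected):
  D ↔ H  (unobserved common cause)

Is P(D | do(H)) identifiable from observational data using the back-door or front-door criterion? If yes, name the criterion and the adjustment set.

P(D|do(H)): frontdoor, adjust for {P}.

desc(H)\{H}={D,P,W}; candidates ⊆ {A,M}.
H↔D: latent back-door arc(s) into H.
size 0: {}; under {} H still reaches {A,D,M} ∋ D.
size 1: {A}, {M}; under {A} H still reaches {D,M} ∋ D.
size 2: {A,M}; under {A,M} H still reaches {D} ∋ D.
H↔D cannot be blocked by any observed set — no back-door set.
{P}: (i) intercepts every directed H→D path; (ii) no back-door H→{P}; (iii) {H} blocks every back-door {P}→D. Front-door holds.
P(D|do(H)) = Σ_{P} P(P|H) Σ_{H'} P(D|P,H')P(H').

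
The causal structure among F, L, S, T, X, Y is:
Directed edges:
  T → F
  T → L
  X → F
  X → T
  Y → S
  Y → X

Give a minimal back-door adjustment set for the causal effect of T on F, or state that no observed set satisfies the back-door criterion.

T→F: minimal back-door set {X}.

desc(T)\{T}={F,L}; candidates ⊆ {S,X,Y}.
size 0: {}; under {} T still reaches {F,S,X,Y} ∋ F.
{X}: T⊥F given {X} in G with T→· removed — back-door holds.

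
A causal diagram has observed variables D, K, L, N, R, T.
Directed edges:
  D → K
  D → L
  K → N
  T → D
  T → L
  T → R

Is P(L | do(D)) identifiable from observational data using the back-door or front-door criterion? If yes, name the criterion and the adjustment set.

desc(D)\{D}={K,L,N}; candidates ⊆ {R,T}.
size 0: {}; under {} D still reaches {L,R,T} ∋ L.
{T}: D⊥L given {T} in G with D→· removed — back-door holds.
P(L|do(D)) = Σ_{T} P(L|D,T)·P(T).

P(L|do(D)): backdoor, adjust for {T}.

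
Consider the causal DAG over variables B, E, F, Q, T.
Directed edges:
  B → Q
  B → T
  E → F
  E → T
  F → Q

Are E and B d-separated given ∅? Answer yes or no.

Bayes-Ball from E | ∅ reaches {F,Q,T}.
B ∉ reach(E|∅) ⇒ E ⊥ B | ∅.

Yes — E ⊥ B | ∅.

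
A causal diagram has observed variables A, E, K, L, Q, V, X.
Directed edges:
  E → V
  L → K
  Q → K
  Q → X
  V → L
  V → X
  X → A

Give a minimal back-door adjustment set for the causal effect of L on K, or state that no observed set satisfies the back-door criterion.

desc(L)\{L}={K}; candidates ⊆ {A,E,Q,V,X}.
∅: L⊥K given ∅ in G with L→· removed — back-door holds.

L→K: minimal back-door set ∅.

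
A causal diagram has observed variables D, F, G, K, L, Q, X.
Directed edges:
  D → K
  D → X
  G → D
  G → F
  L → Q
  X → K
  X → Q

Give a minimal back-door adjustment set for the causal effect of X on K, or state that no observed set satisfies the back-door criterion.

desc(X)\{X}={K,Q}; candidates ⊆ {D,F,G,L}.
size 0: {}; under {} X still reaches {D,F,G,K} ∋ K.
{D}: X⊥K given {D} in G with X→· removed — back-door holds.

X→K: minimal back-door set {D}.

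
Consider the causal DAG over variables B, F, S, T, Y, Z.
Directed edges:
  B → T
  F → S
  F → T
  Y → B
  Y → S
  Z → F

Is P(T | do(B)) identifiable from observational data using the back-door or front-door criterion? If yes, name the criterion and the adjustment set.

desc(B)\{B}={T}; candidates ⊆ {F,S,Y,Z}.
∅: B⊥T given ∅ in G with B→· removed — back-door holds.
P(T|do(B)) = P(T|B) — no adjustment needed.

P(T|do(B)): backdoor, adjust for ∅.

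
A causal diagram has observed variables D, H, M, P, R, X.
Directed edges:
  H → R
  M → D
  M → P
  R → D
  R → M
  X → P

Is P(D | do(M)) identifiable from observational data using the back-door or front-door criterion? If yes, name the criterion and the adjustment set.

desc(M)\{M}={D,P}; candidates ⊆ {H,R,X}.
size 0: {}; under {} M still reaches {D,H,R} ∋ D.
{R}: M⊥D given {R} in G with M→· removed — back-door holds.
P(D|do(M)) = Σ_{R} P(D|M,R)·P(R).

P(D|do(M)): backdoor, adjust for {R}.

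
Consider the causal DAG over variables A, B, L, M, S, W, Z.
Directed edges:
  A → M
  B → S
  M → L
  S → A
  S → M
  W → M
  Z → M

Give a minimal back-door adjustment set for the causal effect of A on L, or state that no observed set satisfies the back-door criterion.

A→L: minimal back-door set {S}.

desc(A)\{A}={L,M}; candidates ⊆ {B,S,W,Z}.
size 0: {}; under {} A still reaches {B,L,M,S} ∋ L.
{S}: A⊥L given {S} in G with A→· removed — back-door holds.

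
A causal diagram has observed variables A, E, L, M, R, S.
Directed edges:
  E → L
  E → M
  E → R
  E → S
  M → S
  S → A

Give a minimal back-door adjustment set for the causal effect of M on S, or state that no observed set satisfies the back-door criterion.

M→S: minimal back-door set {E}.

desc(M)\{M}={A,S}; candidates ⊆ {E,L,R}.
size 0: {}; under {} M still reaches {A,E,L,R,S} ∋ S.
{E}: M⊥S given {E} in G with M→· removed — back-door holds.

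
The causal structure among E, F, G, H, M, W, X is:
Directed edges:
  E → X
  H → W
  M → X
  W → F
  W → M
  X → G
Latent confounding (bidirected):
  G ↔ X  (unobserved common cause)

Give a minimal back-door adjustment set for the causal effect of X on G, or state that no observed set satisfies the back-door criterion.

desc(X)\{X}={G}; candidates ⊆ {E,F,H,M,W}.
X↔G: latent back-door arc(s) into X.
size 0: {}; under {} X still reaches {E,F,G,H,M,W} ∋ G.
size 1: {E}, {F}, {H} …(+2); under {E} X still reaches {F,G,H,M,W} ∋ G.
size 2: {E,F}, {E,H}, {E,M} …(+7); under {E,F} X still reaches {G,H,M,W} ∋ G.
X↔G cannot be blocked by any observed set — no back-door set.

X→G: no observed back-door set.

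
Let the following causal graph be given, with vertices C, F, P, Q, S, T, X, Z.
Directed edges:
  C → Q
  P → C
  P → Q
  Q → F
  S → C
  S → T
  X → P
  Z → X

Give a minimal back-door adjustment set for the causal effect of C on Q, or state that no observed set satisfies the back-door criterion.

C→Q: minimal back-door set {P}.

desc(C)\{C}={F,Q}; candidates ⊆ {P,S,T,X,Z}.
size 0: {}; under {} C still reaches {F,P,Q,S,T,X,Z} ∋ Q.
{P}: C⊥Q given {P} in G with C→· removed — back-door holds.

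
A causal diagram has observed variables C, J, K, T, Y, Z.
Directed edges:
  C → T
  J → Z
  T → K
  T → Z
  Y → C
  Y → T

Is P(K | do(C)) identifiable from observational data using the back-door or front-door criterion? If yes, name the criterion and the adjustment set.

desc(C)\{C}={K,T,Z}; candidates ⊆ {J,Y}.
size 0: {}; under {} C still reaches {K,T,Y,Z} ∋ K.
{Y}: C⊥K given {Y} in G with C→· removed — back-door holds.
P(K|do(C)) = Σ_{Y} P(K|C,Y)·P(Y).

P(K|do(C)): backdoor, adjust for {Y}.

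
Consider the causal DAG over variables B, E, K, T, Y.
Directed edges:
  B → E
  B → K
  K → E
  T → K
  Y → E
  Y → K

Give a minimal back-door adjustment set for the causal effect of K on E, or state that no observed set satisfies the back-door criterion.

K→E: minimal back-door set {B, Y}.

desc(K)\{K}={E}; candidates ⊆ {B,T,Y}.
size 0: {}; under {} K still reaches {B,E,T,Y} ∋ E.
size 1: {B}, {T}, {Y}; under {B} K still reaches {E,T,Y} ∋ E.
{B,Y}: K⊥E given {B,Y} in G with K→· removed — back-door holds.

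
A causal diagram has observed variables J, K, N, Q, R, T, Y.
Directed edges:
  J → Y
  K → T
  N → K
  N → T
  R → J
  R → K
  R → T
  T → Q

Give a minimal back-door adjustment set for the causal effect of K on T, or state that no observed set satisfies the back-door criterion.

K→T: minimal back-door set {N, R}.

desc(K)\{K}={Q,T}; candidates ⊆ {J,N,R,Y}.
size 0: {}; under {} K still reaches {J,N,Q,R,T,Y} ∋ T.
size 1: {J}, {N}, {R} …(+1); under {J} K still reaches {N,Q,R,T} ∋ T.
{N,R}: K⊥T given {N,R} in G with K→· removed — back-door holds.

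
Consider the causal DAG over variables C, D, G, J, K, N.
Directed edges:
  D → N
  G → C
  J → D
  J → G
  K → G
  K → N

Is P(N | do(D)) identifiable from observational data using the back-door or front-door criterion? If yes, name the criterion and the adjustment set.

P(N|do(D)): backdoor, adjust for ∅.

desc(D)\{D}={N}; candidates ⊆ {C,G,J,K}.
∅: D⊥N given ∅ in G with D→· removed — back-door holds.
P(N|do(D)) = P(N|D) — no adjustment needed.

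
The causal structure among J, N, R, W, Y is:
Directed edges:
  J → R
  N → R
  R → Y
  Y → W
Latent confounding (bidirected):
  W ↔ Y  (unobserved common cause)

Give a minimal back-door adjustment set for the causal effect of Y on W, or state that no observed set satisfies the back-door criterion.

desc(Y)\{Y}={W}; candidates ⊆ {J,N,R}.
Y↔W: latent back-door arc(s) into Y.
size 0: {}; under {} Y still reaches {J,N,R,W} ∋ W.
size 1: {J}, {N}, {R}; under {J} Y still reaches {N,R,W} ∋ W.
size 2: {J,N}, {J,R}, {N,R}; under {J,N} Y still reaches {R,W} ∋ W.
Y↔W cannot be blocked by any observed set — no back-door set.

Y→W: no observed back-door set.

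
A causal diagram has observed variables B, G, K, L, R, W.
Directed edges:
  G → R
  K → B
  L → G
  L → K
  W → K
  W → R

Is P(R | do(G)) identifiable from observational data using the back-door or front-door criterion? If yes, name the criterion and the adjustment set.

P(R|do(G)): backdoor, adjust for ∅.

desc(G)\{G}={R}; candidates ⊆ {B,K,L,W}.
∅: G⊥R given ∅ in G with G→· removed — back-door holds.
P(R|do(G)) = P(R|G) — no adjustment needed.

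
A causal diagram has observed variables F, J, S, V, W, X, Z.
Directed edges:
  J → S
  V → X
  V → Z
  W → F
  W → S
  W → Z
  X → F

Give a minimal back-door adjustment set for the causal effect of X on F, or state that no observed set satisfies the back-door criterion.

desc(X)\{X}={F}; candidates ⊆ {J,S,V,W,Z}.
∅: X⊥F given ∅ in G with X→· removed — back-door holds.

X→F: minimal back-door set ∅.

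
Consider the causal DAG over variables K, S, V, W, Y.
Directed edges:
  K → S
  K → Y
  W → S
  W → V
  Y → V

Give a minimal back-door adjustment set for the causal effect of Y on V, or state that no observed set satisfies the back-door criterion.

desc(Y)\{Y}={V}; candidates ⊆ {K,S,W}.
∅: Y⊥V given ∅ in G with Y→· removed — back-door holds.

Y→V: minimal back-door set ∅.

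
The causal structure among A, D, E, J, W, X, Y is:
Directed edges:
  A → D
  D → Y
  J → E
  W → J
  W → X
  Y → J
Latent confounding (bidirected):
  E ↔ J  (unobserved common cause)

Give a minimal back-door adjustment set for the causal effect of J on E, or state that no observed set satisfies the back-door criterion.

J→E: no observed back-door set.

desc(J)\{J}={E}; candidates ⊆ {A,D,W,X,Y}.
J↔E: latent back-door arc(s) into J.
size 0: {}; under {} J still reaches {A,D,E,W,X,Y} ∋ E.
size 1: {A}, {D}, {W} …(+2); under {A} J still reaches {D,E,W,X,Y} ∋ E.
size 2: {A,D}, {A,W}, {A,X} …(+7); under {A,D} J still reaches {E,W,X,Y} ∋ E.
J↔E cannot be blocked by any observed set — no back-door set.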